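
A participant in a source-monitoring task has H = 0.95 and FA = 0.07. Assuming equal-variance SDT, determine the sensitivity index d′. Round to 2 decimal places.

z(0.95) = 1.6449, z(0.07) = -1.4758
d' = z(H) − z(FA) = 1.6449 − (-1.4758) = 3.1207

d′ = 3.12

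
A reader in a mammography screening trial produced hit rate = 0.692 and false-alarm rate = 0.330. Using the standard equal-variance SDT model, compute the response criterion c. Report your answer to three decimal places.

c = -0.031

z(H) = 0.5015
z(FA) = -0.4399
c = −½·[z(H) + z(FA)] = −0.5 × (0.5015 + (-0.4399)) = -0.0308
c < 0: the reader has a liberal response bias.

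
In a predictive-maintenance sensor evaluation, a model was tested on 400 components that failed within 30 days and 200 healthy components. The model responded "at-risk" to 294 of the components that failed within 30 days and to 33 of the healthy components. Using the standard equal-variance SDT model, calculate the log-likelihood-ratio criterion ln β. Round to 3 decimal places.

H = 294/400 = 0.7350
FA = 33/200 = 0.1650
Φ⁻¹(0.7350) = 0.6280, Φ⁻¹(0.1650) = -0.9741
ln β = −½·[z(H)² − z(FA)²] = −0.5 × (0.3944 − 0.9489) = 0.27725

ln β = 0.277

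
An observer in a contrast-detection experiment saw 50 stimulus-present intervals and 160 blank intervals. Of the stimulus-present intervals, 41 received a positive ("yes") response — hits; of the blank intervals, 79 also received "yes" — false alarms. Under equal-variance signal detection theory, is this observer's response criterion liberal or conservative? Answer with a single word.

z(H) = 0.915, z(FA) = -0.016
c = −½·(z(H) + z(FA)) = -0.4495
c < 0 → liberal criterion (biased toward responding “yes”).

liberal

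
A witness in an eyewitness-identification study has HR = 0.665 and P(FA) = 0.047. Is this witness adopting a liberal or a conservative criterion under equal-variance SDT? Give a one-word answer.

z(H) = 0.426, z(FA) = -1.675
c = −½·(z(H) + z(FA)) = 0.6245
c > 0 → conservative criterion (biased toward responding “no”).

conservative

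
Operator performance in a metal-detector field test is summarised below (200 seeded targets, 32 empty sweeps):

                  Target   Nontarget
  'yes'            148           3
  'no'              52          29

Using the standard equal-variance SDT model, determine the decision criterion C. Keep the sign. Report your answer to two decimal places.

H = 148/200 = 0.7400
FA = 3/32 = 0.0938
z(H) = z(0.7400) = 0.643
z(FA) = z(0.0938) = -1.318
c = −½·[z(H) + z(FA)] = −0.5 × (0.643 + (-1.318)) = 0.3375
c > 0: the operator has a conservative response bias.

C = 0.34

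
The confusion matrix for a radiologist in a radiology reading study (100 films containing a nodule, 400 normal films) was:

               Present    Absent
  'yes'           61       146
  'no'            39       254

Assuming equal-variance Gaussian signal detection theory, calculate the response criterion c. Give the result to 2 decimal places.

c = 0.03

H = 61/100 = 0.6100
FA = 146/400 = 0.3650
z(0.6100) = 0.2793, z(0.3650) = -0.3451
c = −½·[z(H) + z(FA)] = −0.5 × (0.2793 + (-0.3451)) = 0.0329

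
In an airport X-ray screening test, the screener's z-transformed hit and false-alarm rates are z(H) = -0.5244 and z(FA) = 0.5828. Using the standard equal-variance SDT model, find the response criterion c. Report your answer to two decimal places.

c = −½·[z(H) + z(FA)] = −½·(-0.5244 + 0.5828) = -0.0292
c < 0: the screener has a liberal response bias.

c = -0.03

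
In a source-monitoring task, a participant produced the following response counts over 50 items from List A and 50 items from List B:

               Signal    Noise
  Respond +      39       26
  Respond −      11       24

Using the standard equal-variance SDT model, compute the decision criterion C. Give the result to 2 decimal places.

H = 39/50 = 0.7800
FA = 26/50 = 0.5200
z(H) = z(0.7800) = 0.7722
z(FA) = z(0.5200) = 0.0502
c = −½·[z(H) + z(FA)] = −0.5 × (0.7722 + 0.0502) = -0.4112

C = -0.41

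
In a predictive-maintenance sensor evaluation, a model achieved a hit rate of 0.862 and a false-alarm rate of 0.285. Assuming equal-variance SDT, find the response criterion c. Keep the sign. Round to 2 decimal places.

c = -0.26

z(H) = 1.089
z(FA) = -0.568
c = −½·[z(H) + z(FA)] = −0.5 × (1.089 + (-0.568)) = -0.2605
c < 0: the model has a liberal response bias.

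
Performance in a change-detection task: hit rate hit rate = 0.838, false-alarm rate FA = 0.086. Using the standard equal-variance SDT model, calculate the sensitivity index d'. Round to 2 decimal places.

z(H) = z(0.838) = 0.9863
z(FA) = z(0.086) = -1.3658
d' = z(H) − z(FA) = 0.9863 − (-1.3658) = 2.3521

d' = 2.35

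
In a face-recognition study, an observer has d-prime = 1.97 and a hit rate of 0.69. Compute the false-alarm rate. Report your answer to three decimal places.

z(hit rate) = z(0.69) = 0.4959
z(FA) = z(H) − d' = 0.4959 − 1.97 = -1.4741
false-alarm rate = Φ(-1.4741) = 0.0702

false-alarm rate = 0.070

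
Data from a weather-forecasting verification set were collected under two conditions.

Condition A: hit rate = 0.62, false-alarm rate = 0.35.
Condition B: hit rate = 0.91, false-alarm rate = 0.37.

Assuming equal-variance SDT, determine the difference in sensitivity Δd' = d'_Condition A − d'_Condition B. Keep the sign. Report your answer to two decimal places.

Condition A: z(0.62) = 0.305, z(0.35) = -0.385, d' = 0.690
Condition B: z(0.91) = 1.341, z(0.37) = -0.332, d' = 1.673
Δd' = d'_Condition A − d'_Condition B = 0.690 − 1.673 = -0.983
Condition B has the higher sensitivity.

Δd' = -0.98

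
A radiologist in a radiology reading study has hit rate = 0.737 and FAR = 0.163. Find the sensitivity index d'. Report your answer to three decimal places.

z(H) = 0.6341
z(FA) = -0.9822
d' = z(H) − z(FA) = 0.6341 − (-0.9822) = 1.6163

d' = 1.616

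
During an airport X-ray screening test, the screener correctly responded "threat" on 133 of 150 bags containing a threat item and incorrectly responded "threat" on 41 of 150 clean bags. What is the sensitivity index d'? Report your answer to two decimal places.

H = 133/150 = 0.8867
FA = 41/150 = 0.2733
Φ⁻¹(0.8867) = 1.209, Φ⁻¹(0.2733) = -0.603
d' = z(H) − z(FA) = 1.209 − (-0.603) = 1.812

d' = 1.81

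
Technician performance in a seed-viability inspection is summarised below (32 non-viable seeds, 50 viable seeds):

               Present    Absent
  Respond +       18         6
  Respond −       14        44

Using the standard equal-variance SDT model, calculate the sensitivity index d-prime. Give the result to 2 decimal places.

H = 18/32 = 0.5625
FA = 6/50 = 0.1200
z(H) = 0.157
z(FA) = -1.175
d' = z(H) − z(FA) = 0.157 − (-1.175) = 1.332

d-prime = 1.33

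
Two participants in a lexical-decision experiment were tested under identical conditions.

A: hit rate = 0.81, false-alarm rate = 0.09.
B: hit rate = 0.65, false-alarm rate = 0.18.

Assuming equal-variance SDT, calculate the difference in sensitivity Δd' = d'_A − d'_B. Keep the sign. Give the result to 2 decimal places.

Δd' = 0.92

A: z(0.81) = 0.878, z(0.09) = -1.341, d' = 2.219
B: z(0.65) = 0.385, z(0.18) = -0.915, d' = 1.300
Δd' = d'_A − d'_B = 2.219 − 1.300 = 0.919
A has the higher sensitivity.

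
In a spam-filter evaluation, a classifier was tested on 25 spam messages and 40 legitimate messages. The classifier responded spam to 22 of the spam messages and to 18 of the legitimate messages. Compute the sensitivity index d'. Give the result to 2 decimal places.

H = 22/25 = 0.8800
FA = 18/40 = 0.4500
z(H) = 1.175
z(FA) = -0.126
d' = z(H) − z(FA) = 1.175 − (-0.126) = 1.301

d' = 1.30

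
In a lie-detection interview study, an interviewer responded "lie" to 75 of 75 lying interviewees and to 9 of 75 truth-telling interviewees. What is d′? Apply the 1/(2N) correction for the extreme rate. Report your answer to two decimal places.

d′ = 3.65

The hit rate is 75/75 = 1, so apply the 1/(2N) correction: H → 1 − 1/(2·75) = 0.99333.
z(H) = z(0.99333) = 2.475
z(FA) = z(0.12000) = -1.175
d' = 2.475 − (-1.175) = 3.650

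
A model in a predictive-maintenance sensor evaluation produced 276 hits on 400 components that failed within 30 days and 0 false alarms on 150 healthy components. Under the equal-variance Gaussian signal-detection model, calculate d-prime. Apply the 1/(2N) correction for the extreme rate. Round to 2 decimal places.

The false-alarm rate is 0/150 = 0, so apply the 1/(2N) correction: FA → 1/(2·150) = 0.00333.
z(H) = z(0.69000) = 0.496
z(FA) = z(0.00333) = -2.713
d' = 0.496 − (-2.713) = 3.209

d-prime = 3.21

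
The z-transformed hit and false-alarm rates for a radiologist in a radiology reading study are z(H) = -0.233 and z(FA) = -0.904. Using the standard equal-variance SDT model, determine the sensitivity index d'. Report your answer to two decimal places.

d' = z(H) − z(FA) = -0.233 − (-0.904) = 0.671

d' = 0.67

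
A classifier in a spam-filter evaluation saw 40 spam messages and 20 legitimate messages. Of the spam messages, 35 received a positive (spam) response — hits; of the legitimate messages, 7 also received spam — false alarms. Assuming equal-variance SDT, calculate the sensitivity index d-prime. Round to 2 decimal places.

d-prime = 1.54

H = 35/40 = 0.8750
FA = 7/20 = 0.3500
z(0.8750) = 1.150, z(0.3500) = -0.385
d' = z(H) − z(FA) = 1.150 − (-0.385) = 1.535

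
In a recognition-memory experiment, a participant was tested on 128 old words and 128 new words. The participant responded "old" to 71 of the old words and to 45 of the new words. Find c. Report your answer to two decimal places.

H = 71/128 = 0.5547
FA = 45/128 = 0.3516
z(H) = z(0.5547) = 0.1375
z(FA) = z(0.3516) = -0.3810
c = −½·[z(H) + z(FA)] = −0.5 × (0.1375 + (-0.3810)) = 0.12175
c > 0: the participant has a conservative response bias.

c = 0.12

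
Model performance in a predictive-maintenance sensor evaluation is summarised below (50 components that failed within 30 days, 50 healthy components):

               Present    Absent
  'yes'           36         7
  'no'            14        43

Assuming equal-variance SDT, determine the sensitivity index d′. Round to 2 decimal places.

d′ = 1.66

H = 36/50 = 0.7200
FA = 7/50 = 0.1400
Φ⁻¹(H) = Φ⁻¹(0.7200) = 0.583
Φ⁻¹(FA) = Φ⁻¹(0.1400) = -1.080
d' = z(H) − z(FA) = 0.583 − (-1.080) = 1.663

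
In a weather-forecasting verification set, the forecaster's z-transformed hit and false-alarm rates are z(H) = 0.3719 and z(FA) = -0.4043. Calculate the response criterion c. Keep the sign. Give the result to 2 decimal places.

c = 0.02

c = −½·[z(H) + z(FA)] = −½·(0.3719 + (-0.4043)) = 0.0162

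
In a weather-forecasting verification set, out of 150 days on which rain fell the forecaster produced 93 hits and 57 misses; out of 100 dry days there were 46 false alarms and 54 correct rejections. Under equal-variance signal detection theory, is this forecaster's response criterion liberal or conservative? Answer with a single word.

z(H) = 0.305, z(FA) = -0.100
c = −½·(z(H) + z(FA)) = -0.1025
c < 0 → liberal criterion (biased toward responding “yes”).

liberal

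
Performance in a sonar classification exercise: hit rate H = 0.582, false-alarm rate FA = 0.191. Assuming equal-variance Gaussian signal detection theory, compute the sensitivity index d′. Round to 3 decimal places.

d′ = 1.081

Φ⁻¹(H) = Φ⁻¹(0.582) = 0.2070
Φ⁻¹(FA) = Φ⁻¹(0.191) = -0.8742
d' = z(H) − z(FA) = 0.2070 − (-0.8742) = 1.0812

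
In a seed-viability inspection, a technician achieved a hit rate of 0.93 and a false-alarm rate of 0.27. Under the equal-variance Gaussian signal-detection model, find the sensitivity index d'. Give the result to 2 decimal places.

z(H) = 1.476
z(FA) = -0.613
d' = z(H) − z(FA) = 1.476 − (-0.613) = 2.089

d' = 2.09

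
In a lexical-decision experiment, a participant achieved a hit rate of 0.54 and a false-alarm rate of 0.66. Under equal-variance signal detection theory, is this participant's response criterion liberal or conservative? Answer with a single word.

liberal

z(H) = 0.100, z(FA) = 0.412
c = −½·(z(H) + z(FA)) = -0.256
c < 0 → liberal criterion (biased toward responding “yes”).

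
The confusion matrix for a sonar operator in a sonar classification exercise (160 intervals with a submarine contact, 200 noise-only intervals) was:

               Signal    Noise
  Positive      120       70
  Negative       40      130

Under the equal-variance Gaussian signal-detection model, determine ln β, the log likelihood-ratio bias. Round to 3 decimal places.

ln β = -0.153

H = 120/160 = 0.7500
FA = 70/200 = 0.3500
z(0.7500) = 0.6745, z(0.3500) = -0.3853
ln β = −½·[z(H)² − z(FA)²] = −0.5 × (0.4550 − 0.1485) = -0.15325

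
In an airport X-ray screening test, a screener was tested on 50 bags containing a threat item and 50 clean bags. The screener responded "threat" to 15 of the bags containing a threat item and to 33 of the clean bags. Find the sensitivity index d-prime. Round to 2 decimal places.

d-prime = -0.94

H = 15/50 = 0.3000
FA = 33/50 = 0.6600
Φ⁻¹(H) = Φ⁻¹(0.3000) = -0.524
Φ⁻¹(FA) = Φ⁻¹(0.6600) = 0.412
d' = z(H) − z(FA) = -0.524 − 0.412 = -0.936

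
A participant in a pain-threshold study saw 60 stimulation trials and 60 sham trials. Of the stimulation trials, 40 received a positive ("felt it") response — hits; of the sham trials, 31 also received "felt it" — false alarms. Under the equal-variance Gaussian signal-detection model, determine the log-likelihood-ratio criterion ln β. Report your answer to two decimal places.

ln β = -0.09

H = 40/60 = 0.6667
FA = 31/60 = 0.5167
Φ⁻¹(H) = Φ⁻¹(0.6667) = 0.431
Φ⁻¹(FA) = Φ⁻¹(0.5167) = 0.042
ln β = −½·[z(H)² − z(FA)²] = −0.5 × (0.186 − 0.002) = -0.092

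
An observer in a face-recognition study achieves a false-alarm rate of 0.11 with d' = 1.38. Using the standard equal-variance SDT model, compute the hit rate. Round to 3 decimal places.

z(false-alarm rate) = z(0.11) = -1.2265
z(H) = z(FA) + d' = -1.2265 + 1.38 = 0.1535
hit rate = Φ(0.1535) = 0.5610

hit rate = 0.561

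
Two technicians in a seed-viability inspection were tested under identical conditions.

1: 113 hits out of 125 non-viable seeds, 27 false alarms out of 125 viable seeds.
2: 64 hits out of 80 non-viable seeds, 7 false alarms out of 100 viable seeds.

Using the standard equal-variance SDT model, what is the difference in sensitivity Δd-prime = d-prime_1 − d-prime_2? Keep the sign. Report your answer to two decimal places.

Δd-prime = -0.23

1: z(0.9040) = 1.305, z(0.2160) = -0.786, d' = 2.091
2: z(0.8000) = 0.842, z(0.0700) = -1.476, d' = 2.318
Δd' = d'_1 − d'_2 = 2.091 − 2.318 = -0.227
2 has the higher sensitivity.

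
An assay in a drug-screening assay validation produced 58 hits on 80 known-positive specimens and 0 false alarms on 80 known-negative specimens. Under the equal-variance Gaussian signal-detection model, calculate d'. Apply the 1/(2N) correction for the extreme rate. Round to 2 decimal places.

d' = 3.10

The false-alarm rate is 0/80 = 0, so apply the 1/(2N) correction: FA → 1/(2·80) = 0.00625.
z(H) = z(0.72500) = 0.598
z(FA) = z(0.00625) = -2.498
d' = 0.598 − (-2.498) = 3.096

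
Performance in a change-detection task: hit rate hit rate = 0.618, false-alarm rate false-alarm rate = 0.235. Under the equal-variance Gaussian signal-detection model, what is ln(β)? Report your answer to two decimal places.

ln β = 0.22

Φ⁻¹(0.618) = 0.300, Φ⁻¹(0.235) = -0.722
ln β = −½·[z(H)² − z(FA)²] = −0.5 × (0.090 − 0.521) = 0.2155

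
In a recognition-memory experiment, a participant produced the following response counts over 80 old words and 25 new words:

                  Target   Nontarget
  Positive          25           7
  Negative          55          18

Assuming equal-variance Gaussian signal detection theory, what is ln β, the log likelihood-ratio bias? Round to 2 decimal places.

H = 25/80 = 0.3125
FA = 7/25 = 0.2800
z(H) = z(0.3125) = -0.489
z(FA) = z(0.2800) = -0.583
ln β = −½·[z(H)² − z(FA)²] = −0.5 × (0.239 − 0.340) = 0.0505

ln β = 0.05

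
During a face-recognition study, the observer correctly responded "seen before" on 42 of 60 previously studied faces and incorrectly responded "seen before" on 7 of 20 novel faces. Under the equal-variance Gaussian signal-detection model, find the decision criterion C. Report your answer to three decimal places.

C = -0.070

H = 42/60 = 0.7000
FA = 7/20 = 0.3500
z(H) = z(0.7000) = 0.5244
z(FA) = z(0.3500) = -0.3853
c = −½·[z(H) + z(FA)] = −0.5 × (0.5244 + (-0.3853)) = -0.06955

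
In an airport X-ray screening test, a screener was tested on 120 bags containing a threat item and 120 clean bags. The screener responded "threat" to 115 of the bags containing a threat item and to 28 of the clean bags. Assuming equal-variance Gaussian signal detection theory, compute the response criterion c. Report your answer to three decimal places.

H = 115/120 = 0.9583
FA = 28/120 = 0.2333
z(H) = 1.7313
z(FA) = -0.7280
c = −½·[z(H) + z(FA)] = −0.5 × (1.7313 + (-0.7280)) = -0.50165

c = -0.502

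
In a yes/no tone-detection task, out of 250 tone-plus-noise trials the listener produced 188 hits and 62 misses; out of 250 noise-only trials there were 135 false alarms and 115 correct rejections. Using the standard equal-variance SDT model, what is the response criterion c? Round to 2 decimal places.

H = 188/250 = 0.7520
FA = 135/250 = 0.5400
Φ⁻¹(H) = Φ⁻¹(0.7520) = 0.681
Φ⁻¹(FA) = Φ⁻¹(0.5400) = 0.100
c = −½·[z(H) + z(FA)] = −0.5 × (0.681 + 0.100) = -0.3905
c < 0: the listener has a liberal response bias.

c = -0.39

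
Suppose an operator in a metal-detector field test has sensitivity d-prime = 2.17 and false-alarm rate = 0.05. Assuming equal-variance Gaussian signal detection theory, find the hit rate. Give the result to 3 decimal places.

z(false-alarm rate) = z(0.05) = -1.6449
z(H) = z(FA) + d' = -1.6449 + 2.17 = 0.5251
hit rate = Φ(0.5251) = 0.7002

hit rate = 0.700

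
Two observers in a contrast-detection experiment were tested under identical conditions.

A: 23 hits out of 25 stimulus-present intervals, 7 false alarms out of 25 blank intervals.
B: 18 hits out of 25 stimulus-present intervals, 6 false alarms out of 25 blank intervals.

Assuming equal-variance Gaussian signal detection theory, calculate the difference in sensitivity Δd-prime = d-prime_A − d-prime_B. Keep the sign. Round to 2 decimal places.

Δd-prime = 0.70

A: z(0.9200) = 1.405, z(0.2800) = -0.583, d' = 1.988
B: z(0.7200) = 0.583, z(0.2400) = -0.706, d' = 1.289
Δd' = d'_A − d'_B = 1.988 − 1.289 = 0.699
A has the higher sensitivity.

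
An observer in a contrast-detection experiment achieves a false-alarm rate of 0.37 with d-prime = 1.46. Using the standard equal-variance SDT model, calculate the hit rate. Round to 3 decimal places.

z(false-alarm rate) = z(0.37) = -0.3319
z(H) = z(FA) + d' = -0.3319 + 1.46 = 1.1281
hit rate = Φ(1.1281) = 0.8704

hit rate = 0.870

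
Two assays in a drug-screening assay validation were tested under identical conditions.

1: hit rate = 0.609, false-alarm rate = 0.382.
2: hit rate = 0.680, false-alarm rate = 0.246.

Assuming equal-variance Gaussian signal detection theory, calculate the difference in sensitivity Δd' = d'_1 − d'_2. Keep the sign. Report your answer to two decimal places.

Δd' = -0.58

1: z(0.609) = 0.277, z(0.382) = -0.300, d' = 0.577
2: z(0.680) = 0.468, z(0.246) = -0.687, d' = 1.155
Δd' = d'_1 − d'_2 = 0.577 − 1.155 = -0.578
2 has the higher sensitivity.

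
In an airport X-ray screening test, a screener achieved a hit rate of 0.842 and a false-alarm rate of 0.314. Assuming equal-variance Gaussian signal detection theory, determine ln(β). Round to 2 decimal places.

z(H) = z(0.842) = 1.003
z(FA) = z(0.314) = -0.485
ln β = −½·[z(H)² − z(FA)²] = −0.5 × (1.006 − 0.235) = -0.3855

ln β = -0.39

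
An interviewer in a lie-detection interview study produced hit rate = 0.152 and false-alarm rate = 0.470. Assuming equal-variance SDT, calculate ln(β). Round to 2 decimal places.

z(H) = -1.028
z(FA) = -0.075
ln β = −½·[z(H)² − z(FA)²] = −0.5 × (1.057 − 0.006) = -0.5255

ln β = -0.53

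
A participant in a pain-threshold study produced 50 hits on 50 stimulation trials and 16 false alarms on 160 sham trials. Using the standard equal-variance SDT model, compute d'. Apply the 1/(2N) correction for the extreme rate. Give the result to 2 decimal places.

The hit rate is 50/50 = 1, so apply the 1/(2N) correction: H → 1 − 1/(2·50) = 0.99000.
z(H) = z(0.99000) = 2.326
z(FA) = z(0.10000) = -1.282
d' = 2.326 − (-1.282) = 3.608

d' = 3.61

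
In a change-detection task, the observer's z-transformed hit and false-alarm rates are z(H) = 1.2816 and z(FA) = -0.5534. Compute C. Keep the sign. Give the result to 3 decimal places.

C = -0.364

c = −½·[z(H) + z(FA)] = −½·(1.2816 + (-0.5534)) = -0.3641
c < 0: the observer has a liberal response bias.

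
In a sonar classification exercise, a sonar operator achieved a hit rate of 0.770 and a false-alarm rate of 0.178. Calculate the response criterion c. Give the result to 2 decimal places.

z(0.770) = 0.7388, z(0.178) = -0.9230
c = −½·[z(H) + z(FA)] = −0.5 × (0.7388 + (-0.9230)) = 0.0921
c > 0: the sonar operator has a conservative response bias.

c = 0.09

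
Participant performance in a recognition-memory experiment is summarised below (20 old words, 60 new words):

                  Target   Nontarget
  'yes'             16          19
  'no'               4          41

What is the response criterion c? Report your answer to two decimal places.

c = -0.18

H = 16/20 = 0.8000
FA = 19/60 = 0.3167
z(H) = 0.842
z(FA) = -0.477
c = −½·[z(H) + z(FA)] = −0.5 × (0.842 + (-0.477)) = -0.1825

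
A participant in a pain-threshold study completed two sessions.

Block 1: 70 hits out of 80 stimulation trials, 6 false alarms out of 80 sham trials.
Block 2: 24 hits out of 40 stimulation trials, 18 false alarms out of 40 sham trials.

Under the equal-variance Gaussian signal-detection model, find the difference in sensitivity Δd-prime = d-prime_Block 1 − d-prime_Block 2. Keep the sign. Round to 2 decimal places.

Δd-prime = 2.21

Block 1: z(0.8750) = 1.150, z(0.0750) = -1.440, d' = 2.590
Block 2: z(0.6000) = 0.253, z(0.4500) = -0.126, d' = 0.379
Δd' = d'_Block 1 − d'_Block 2 = 2.590 − 0.379 = 2.211
Block 1 has the higher sensitivity.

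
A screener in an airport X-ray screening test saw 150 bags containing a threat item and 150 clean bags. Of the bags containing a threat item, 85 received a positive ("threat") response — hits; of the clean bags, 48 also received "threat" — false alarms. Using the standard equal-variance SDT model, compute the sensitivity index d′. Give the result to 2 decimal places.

d′ = 0.64

H = 85/150 = 0.5667
FA = 48/150 = 0.3200
z(H) = 0.168
z(FA) = -0.468
d' = z(H) − z(FA) = 0.168 − (-0.468) = 0.636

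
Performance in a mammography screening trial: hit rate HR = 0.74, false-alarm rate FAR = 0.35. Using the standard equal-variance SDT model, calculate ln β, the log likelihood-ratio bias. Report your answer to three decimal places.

ln β = -0.133

z(H) = 0.6433
z(FA) = -0.3853
ln β = −½·[z(H)² − z(FA)²] = −0.5 × (0.4138 − 0.1485) = -0.13265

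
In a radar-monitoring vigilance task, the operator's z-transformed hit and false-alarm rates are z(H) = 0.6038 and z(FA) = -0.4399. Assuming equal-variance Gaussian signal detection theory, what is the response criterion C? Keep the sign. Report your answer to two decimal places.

c = −½·[z(H) + z(FA)] = −½·(0.6038 + (-0.4399)) = -0.08195

C = -0.08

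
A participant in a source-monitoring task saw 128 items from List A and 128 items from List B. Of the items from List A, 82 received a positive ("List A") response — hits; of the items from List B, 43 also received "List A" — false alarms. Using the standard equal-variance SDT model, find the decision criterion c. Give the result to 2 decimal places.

c = 0.03

H = 82/128 = 0.6406
FA = 43/128 = 0.3359
z(H) = 0.3601
z(FA) = -0.4237
c = −½·[z(H) + z(FA)] = −0.5 × (0.3601 + (-0.4237)) = 0.0318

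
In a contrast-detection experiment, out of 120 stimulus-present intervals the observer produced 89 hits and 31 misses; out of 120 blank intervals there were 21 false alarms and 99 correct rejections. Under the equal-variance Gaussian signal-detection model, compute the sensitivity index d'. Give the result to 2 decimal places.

d' = 1.58

H = 89/120 = 0.7417
FA = 21/120 = 0.1750
z(H) = 0.6486
z(FA) = -0.9346
d' = z(H) − z(FA) = 0.6486 − (-0.9346) = 1.5832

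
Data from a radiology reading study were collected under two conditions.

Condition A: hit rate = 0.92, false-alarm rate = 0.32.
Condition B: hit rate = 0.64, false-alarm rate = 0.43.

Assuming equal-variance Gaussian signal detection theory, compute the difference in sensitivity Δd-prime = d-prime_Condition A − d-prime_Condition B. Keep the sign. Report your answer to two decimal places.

Condition A: z(0.92) = 1.405, z(0.32) = -0.468, d' = 1.873
Condition B: z(0.64) = 0.358, z(0.43) = -0.176, d' = 0.534
Δd' = d'_Condition A − d'_Condition B = 1.873 − 0.534 = 1.339
Condition A has the higher sensitivity.

Δd-prime = 1.34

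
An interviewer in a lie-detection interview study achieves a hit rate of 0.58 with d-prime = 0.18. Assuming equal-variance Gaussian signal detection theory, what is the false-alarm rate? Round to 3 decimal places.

false-alarm rate = 0.509

z(hit rate) = z(0.58) = 0.2019
z(FA) = z(H) − d' = 0.2019 − 0.18 = 0.0219
false-alarm rate = Φ(0.0219) = 0.5087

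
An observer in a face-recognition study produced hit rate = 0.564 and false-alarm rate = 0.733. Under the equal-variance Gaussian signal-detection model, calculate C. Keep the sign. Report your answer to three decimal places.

C = -0.392

Φ⁻¹(H) = Φ⁻¹(0.564) = 0.1611
Φ⁻¹(FA) = Φ⁻¹(0.733) = 0.6219
c = −½·[z(H) + z(FA)] = −0.5 × (0.1611 + 0.6219) = -0.3915
c < 0: the observer has a liberal response bias.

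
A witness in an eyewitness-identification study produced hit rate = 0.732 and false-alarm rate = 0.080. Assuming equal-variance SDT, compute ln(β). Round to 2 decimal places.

ln β = 0.80

z(H) = 0.619
z(FA) = -1.405
ln β = −½·[z(H)² − z(FA)²] = −0.5 × (0.383 − 1.974) = 0.7955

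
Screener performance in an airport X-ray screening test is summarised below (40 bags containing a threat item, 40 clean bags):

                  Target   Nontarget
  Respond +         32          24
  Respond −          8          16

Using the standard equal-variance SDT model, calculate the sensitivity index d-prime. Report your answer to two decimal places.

H = 32/40 = 0.8000
FA = 24/40 = 0.6000
Φ⁻¹(H) = Φ⁻¹(0.8000) = 0.842
Φ⁻¹(FA) = Φ⁻¹(0.6000) = 0.253
d' = z(H) − z(FA) = 0.842 − 0.253 = 0.589

d-prime = 0.59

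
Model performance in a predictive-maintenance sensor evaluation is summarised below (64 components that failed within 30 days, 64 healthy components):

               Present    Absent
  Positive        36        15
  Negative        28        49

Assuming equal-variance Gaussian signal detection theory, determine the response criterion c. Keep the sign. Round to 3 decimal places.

c = 0.284

H = 36/64 = 0.5625
FA = 15/64 = 0.2344
z(H) = z(0.5625) = 0.1573
z(FA) = z(0.2344) = -0.7244
c = −½·[z(H) + z(FA)] = −0.5 × (0.1573 + (-0.7244)) = 0.28355
c > 0: the model has a conservative response bias.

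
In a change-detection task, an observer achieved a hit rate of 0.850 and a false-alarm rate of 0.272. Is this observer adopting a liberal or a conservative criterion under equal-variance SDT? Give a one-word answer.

liberal

z(H) = 1.036, z(FA) = -0.607
c = −½·(z(H) + z(FA)) = -0.2145
c < 0 → liberal criterion (biased toward responding “yes”).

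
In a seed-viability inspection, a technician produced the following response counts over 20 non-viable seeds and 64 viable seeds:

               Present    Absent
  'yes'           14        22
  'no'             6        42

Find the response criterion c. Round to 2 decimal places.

H = 14/20 = 0.7000
FA = 22/64 = 0.3438
z(0.7000) = 0.524, z(0.3438) = -0.402
c = −½·[z(H) + z(FA)] = −0.5 × (0.524 + (-0.402)) = -0.061
c < 0: the technician has a liberal response bias.

c = -0.06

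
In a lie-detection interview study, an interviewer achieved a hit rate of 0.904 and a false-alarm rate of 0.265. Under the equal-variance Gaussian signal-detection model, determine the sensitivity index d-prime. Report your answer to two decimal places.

Φ⁻¹(H) = 1.3047
Φ⁻¹(FA) = -0.6280
d' = z(H) − z(FA) = 1.3047 − (-0.6280) = 1.9327

d-prime = 1.93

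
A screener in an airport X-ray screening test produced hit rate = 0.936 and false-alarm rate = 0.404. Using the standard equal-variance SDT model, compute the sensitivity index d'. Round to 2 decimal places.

d' = 1.77

Φ⁻¹(H) = 1.5220
Φ⁻¹(FA) = -0.2430
d' = z(H) − z(FA) = 1.5220 − (-0.2430) = 1.7650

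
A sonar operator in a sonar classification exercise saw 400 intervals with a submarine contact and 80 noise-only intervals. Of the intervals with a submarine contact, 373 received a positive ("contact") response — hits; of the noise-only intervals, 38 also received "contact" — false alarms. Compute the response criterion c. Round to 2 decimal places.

c = -0.72

H = 373/400 = 0.9325
FA = 38/80 = 0.4750
z(H) = z(0.9325) = 1.4947
z(FA) = z(0.4750) = -0.0627
c = −½·[z(H) + z(FA)] = −0.5 × (1.4947 + (-0.0627)) = -0.7160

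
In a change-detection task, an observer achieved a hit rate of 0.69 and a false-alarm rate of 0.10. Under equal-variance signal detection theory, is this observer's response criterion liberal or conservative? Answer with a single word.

conservative

z(H) = 0.496, z(FA) = -1.282
c = −½·(z(H) + z(FA)) = 0.393
c > 0 → conservative criterion (biased toward responding “no”).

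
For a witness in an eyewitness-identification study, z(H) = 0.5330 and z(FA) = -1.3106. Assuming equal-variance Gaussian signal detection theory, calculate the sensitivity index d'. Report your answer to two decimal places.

d' = z(H) − z(FA) = 0.5330 − (-1.3106) = 1.8436

d' = 1.84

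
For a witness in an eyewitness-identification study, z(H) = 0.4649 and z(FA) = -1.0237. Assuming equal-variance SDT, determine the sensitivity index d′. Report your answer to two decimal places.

d' = z(H) − z(FA) = 0.4649 − (-1.0237) = 1.4886

d′ = 1.49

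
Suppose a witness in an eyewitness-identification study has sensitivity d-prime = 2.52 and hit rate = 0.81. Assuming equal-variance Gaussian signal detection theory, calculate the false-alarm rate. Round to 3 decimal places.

false-alarm rate = 0.050

z(hit rate) = z(0.81) = 0.8779
z(FA) = z(H) − d' = 0.8779 − 2.52 = -1.6421
false-alarm rate = Φ(-1.6421) = 0.0503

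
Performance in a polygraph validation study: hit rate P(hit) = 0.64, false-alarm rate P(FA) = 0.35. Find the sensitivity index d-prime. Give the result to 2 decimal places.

d-prime = 0.74

z(H) = z(0.64) = 0.358
z(FA) = z(0.35) = -0.385
d' = z(H) − z(FA) = 0.358 − (-0.385) = 0.743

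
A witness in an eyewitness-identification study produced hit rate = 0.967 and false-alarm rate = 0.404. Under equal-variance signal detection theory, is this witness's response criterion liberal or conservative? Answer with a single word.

z(H) = 1.838, z(FA) = -0.243
c = −½·(z(H) + z(FA)) = -0.7975
c < 0 → liberal criterion (biased toward responding “yes”).

liberal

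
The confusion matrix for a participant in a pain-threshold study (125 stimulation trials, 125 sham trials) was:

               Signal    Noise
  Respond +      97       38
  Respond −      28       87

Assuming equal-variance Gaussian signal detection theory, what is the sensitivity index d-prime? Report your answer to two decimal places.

d-prime = 1.27

H = 97/125 = 0.7760
FA = 38/125 = 0.3040
Φ⁻¹(H) = Φ⁻¹(0.7760) = 0.759
Φ⁻¹(FA) = Φ⁻¹(0.3040) = -0.513
d' = z(H) − z(FA) = 0.759 − (-0.513) = 1.272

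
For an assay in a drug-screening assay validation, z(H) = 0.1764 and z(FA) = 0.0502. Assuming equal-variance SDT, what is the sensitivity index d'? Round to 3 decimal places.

d' = z(H) − z(FA) = 0.1764 − 0.0502 = 0.1262

d' = 0.126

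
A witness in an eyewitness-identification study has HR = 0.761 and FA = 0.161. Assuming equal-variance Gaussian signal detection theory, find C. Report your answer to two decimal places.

z(0.761) = 0.7095, z(0.161) = -0.9904
c = −½·[z(H) + z(FA)] = −0.5 × (0.7095 + (-0.9904)) = 0.14045

C = 0.14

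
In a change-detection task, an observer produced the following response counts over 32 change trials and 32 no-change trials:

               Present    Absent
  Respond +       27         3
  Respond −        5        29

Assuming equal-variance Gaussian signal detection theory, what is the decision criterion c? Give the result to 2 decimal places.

H = 27/32 = 0.8438
FA = 3/32 = 0.0938
z(0.8438) = 1.010, z(0.0938) = -1.318
c = −½·[z(H) + z(FA)] = −0.5 × (1.010 + (-1.318)) = 0.154
c > 0: the observer has a conservative response bias.

c = 0.15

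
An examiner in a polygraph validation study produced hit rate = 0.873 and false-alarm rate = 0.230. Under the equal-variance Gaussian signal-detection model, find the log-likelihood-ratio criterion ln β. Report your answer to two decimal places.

z(H) = 1.141
z(FA) = -0.739
ln β = −½·[z(H)² − z(FA)²] = −0.5 × (1.302 − 0.546) = -0.378

ln β = -0.38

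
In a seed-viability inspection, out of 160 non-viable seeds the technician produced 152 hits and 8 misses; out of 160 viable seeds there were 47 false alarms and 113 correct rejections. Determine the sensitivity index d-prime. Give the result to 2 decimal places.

H = 152/160 = 0.9500
FA = 47/160 = 0.2938
Φ⁻¹(H) = 1.6449
Φ⁻¹(FA) = -0.5423
d' = z(H) − z(FA) = 1.6449 − (-0.5423) = 2.1872

d-prime = 2.19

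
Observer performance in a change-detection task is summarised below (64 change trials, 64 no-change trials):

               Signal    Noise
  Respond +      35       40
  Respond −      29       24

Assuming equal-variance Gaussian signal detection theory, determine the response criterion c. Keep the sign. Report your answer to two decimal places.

c = -0.22

H = 35/64 = 0.5469
FA = 40/64 = 0.6250
z(H) = z(0.5469) = 0.1178
z(FA) = z(0.6250) = 0.3186
c = −½·[z(H) + z(FA)] = −0.5 × (0.1178 + 0.3186) = -0.2182
c < 0: the observer has a liberal response bias.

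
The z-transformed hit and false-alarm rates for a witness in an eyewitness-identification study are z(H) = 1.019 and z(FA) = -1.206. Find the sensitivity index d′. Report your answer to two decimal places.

d' = z(H) − z(FA) = 1.019 − (-1.206) = 2.225

d′ = 2.23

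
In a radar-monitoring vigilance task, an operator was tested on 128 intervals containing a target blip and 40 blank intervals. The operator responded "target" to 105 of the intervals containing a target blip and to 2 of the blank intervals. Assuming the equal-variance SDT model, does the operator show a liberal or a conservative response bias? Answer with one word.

z(H) = 0.917, z(FA) = -1.645
c = −½·(z(H) + z(FA)) = 0.364
c > 0 → conservative criterion (biased toward responding “no”).

conservative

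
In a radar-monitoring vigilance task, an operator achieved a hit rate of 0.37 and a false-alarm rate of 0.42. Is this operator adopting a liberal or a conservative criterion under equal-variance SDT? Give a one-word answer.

conservative

z(H) = -0.332, z(FA) = -0.202
c = −½·(z(H) + z(FA)) = 0.267
c > 0 → conservative criterion (biased toward responding “no”).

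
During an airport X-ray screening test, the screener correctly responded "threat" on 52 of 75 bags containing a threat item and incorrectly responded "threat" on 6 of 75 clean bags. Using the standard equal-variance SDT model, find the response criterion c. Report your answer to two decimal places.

H = 52/75 = 0.6933
FA = 6/75 = 0.0800
Φ⁻¹(H) = 0.5052
Φ⁻¹(FA) = -1.4051
c = −½·[z(H) + z(FA)] = −0.5 × (0.5052 + (-1.4051)) = 0.44995

c = 0.45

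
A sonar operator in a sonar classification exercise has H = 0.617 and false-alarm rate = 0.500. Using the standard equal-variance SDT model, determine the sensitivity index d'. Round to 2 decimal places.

z(H) = 0.298
z(FA) = 0.000
d' = z(H) − z(FA) = 0.298 − 0.000 = 0.298

d' = 0.30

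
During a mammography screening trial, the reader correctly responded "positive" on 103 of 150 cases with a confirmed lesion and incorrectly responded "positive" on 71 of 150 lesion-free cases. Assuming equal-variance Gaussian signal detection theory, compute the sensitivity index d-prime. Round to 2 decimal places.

H = 103/150 = 0.6867
FA = 71/150 = 0.4733
z(H) = 0.4865
z(FA) = -0.0670
d' = z(H) − z(FA) = 0.4865 − (-0.0670) = 0.5535

d-prime = 0.55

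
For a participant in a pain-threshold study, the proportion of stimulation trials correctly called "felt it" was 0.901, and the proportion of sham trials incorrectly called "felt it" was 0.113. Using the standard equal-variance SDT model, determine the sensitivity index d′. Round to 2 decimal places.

d′ = 2.50

z(H) = z(0.901) = 1.2873
z(FA) = z(0.113) = -1.2107
d' = z(H) − z(FA) = 1.2873 − (-1.2107) = 2.4980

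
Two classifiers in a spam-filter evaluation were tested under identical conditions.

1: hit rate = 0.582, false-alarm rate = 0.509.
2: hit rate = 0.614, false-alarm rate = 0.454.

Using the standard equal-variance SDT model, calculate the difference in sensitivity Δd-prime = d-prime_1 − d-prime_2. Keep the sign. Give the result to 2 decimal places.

1: z(0.582) = 0.207, z(0.509) = 0.023, d' = 0.184
2: z(0.614) = 0.290, z(0.454) = -0.116, d' = 0.406
Δd' = d'_1 − d'_2 = 0.184 − 0.406 = -0.222
2 has the higher sensitivity.

Δd-prime = -0.22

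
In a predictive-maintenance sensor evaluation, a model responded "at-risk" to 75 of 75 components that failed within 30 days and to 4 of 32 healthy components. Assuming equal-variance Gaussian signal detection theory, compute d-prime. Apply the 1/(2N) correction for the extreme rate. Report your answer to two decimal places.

The hit rate is 75/75 = 1, so apply the 1/(2N) correction: H → 1 − 1/(2·75) = 0.99333.
z(H) = z(0.99333) = 2.475
z(FA) = z(0.12500) = -1.150
d' = 2.475 − (-1.150) = 3.625

d-prime = 3.63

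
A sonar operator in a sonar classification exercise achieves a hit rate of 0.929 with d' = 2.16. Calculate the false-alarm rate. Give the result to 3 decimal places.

false-alarm rate = 0.245

z(hit rate) = z(0.929) = 1.4684
z(FA) = z(H) − d' = 1.4684 − 2.16 = -0.6916
false-alarm rate = Φ(-0.6916) = 0.2446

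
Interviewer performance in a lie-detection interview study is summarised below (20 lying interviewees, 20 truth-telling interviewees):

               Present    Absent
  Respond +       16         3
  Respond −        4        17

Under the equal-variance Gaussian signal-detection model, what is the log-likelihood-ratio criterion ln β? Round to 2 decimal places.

H = 16/20 = 0.8000
FA = 3/20 = 0.1500
z(0.8000) = 0.842, z(0.1500) = -1.036
ln β = −½·[z(H)² − z(FA)²] = −0.5 × (0.709 − 1.073) = 0.182

ln β = 0.18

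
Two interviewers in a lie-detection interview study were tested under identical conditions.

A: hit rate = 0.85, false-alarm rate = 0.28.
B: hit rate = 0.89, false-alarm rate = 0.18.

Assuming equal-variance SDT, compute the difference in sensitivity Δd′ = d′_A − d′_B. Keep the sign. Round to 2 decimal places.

Δd′ = -0.52

A: z(0.85) = 1.036, z(0.28) = -0.583, d' = 1.619
B: z(0.89) = 1.227, z(0.18) = -0.915, d' = 2.142
Δd' = d'_A − d'_B = 1.619 − 2.142 = -0.523
B has the higher sensitivity.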